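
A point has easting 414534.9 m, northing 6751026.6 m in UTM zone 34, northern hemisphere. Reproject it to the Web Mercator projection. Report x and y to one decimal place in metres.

Unproject from UTM 34N (λ₀ = 21°) → φ = 60.88520002°, λ = 19.42539947°.
Web Mercator (R = 6378137 m): x = 2162425.578 m, y = 8599510.927 m.

x 2162425.6 m, y 8599510.9 m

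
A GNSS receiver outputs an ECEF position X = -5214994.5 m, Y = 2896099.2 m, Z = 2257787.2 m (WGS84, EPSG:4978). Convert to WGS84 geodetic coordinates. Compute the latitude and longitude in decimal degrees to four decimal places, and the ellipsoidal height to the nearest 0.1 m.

lat 20.8590°, lon 150.9548°, h 2733.0 m

λ = atan2(Y, X) = 150.95479947°; p = √(X²+Y²) = 5965195.6 m.
Bowring's method on WGS84 (a = 6378137 m, b = 6356752.314 m) gives φ = 20.85900016°, h = 2732.981 m.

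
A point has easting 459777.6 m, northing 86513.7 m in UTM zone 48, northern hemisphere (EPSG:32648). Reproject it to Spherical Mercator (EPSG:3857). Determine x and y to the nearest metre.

Unproject from UTM 48N (λ₀ = 105°) → φ = 0.78270041°, λ = 104.63850035°.
Web Mercator (R = 6378137 m): x = 11648304.577 m, y = 87132.521 m.

x 11648305 m, y 87133 m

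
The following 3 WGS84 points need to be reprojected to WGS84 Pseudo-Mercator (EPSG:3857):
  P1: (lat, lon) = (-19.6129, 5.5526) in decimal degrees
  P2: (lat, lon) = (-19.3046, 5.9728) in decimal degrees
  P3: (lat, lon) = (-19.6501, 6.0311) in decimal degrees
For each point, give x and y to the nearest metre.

Web Mercator: x = R·λ, y = R·ln tan(π/4+φ/2), R = 6378137 m.
P1 (-19.6129°, 5.5526°) → (618112.605, -2227229.560) m.
P2 (-19.3046°, 5.9728°) → (664889.055, -2190830.662) m.
P3 (-19.6501°, 6.0311°) → (671378.981, -2231626.210) m.

P1: x 618113 m, y -2227230 m; P2: x 664889 m, y -2190831 m; P3: x 671379 m, y -2231626 m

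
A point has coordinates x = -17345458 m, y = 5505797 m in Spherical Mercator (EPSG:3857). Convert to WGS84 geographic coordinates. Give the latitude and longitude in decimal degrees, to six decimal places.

R = 6378137 m. λ = x/R = -155.81690031°.
φ = 2·arctan(exp(y/R)) − 90° = 2·arctan(2.37081) − 90° = 44.26019726°.

lat 44.260197°, lon -155.816900°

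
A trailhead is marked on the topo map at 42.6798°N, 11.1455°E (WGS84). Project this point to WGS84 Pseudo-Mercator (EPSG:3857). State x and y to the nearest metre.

x 1240711 m, y 5263360 m

Web Mercator is spherical with R = a = 6378137 m.
x = R·λ = 6378137 × 0.194525672 = 1240711.385 m.
y = R·ln tan(π/4 + φ/2) = 6378137 × 0.825219096 = 5263360.446 m.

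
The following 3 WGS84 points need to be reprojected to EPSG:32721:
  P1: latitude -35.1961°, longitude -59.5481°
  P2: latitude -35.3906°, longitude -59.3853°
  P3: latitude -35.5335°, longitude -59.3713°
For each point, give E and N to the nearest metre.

UTM zone 21S: λ₀ = -57°, k₀ = 0.9996.
P1 (-35.1961°, -59.5481°) → (268011.874, 6102235.402) m.
P2 (-35.3906°, -59.3853°) → (283356.048, 6081026.878) m.
P3 (-35.5335°, -59.3713°) → (285008.698, 6065204.718) m.

P1: E 268012 m, N 6102235 m; P2: E 283356 m, N 6081027 m; P3: E 285009 m, N 6065205 m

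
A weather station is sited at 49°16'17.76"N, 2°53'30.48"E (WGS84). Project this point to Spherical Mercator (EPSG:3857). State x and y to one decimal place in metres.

x 321913.7 m, y 6321072.5 m

Web Mercator is spherical with R = a = 6378137 m.
x = R·λ = 6378137 × 0.050471431 = 321913.703 m.
y = R·ln tan(π/4 + φ/2) = 6378137 × 0.991053111 = 6321072.517 m.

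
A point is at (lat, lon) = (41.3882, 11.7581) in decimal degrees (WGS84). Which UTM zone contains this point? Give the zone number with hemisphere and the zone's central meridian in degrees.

Zone 32N, central meridian 9°

UTM zone = ⌊(λ + 180)/6⌋ + 1; 11.7581° ∈ [6°, 12°) → zone 32.
Hemisphere: N (φ ≥ 0).
Central meridian λ₀ = 6×32 − 183 = 9°.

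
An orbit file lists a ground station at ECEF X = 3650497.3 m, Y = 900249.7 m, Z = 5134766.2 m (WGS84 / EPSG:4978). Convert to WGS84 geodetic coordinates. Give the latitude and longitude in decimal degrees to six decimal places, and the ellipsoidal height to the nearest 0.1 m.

λ = atan2(Y, X) = 13.85329922°; p = √(X²+Y²) = 3759864.4 m.
Bowring's method on WGS84 (a = 6378137 m, b = 6356752.314 m) gives φ = 53.97029985°, h = -41.865 m.

lat 53.970300°, lon 13.853299°, h -41.9 m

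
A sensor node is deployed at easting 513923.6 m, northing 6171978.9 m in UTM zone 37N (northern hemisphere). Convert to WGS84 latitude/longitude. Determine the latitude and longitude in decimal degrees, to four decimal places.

Zone 37N: λ₀ = 39°, k₀ = 0.9996, false easting 500000 m.
Meridian distance M = (N − FN)/k₀ = 6174448.7 m.
Inverse transverse Mercator on WGS84 gives φ = 55.69339978°, λ = 39.22149962°.

lat 55.6934°, lon 39.2215°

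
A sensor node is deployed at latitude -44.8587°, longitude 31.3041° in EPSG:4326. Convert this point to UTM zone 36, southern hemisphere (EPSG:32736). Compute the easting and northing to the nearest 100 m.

E 366000 m, N 5031300 m

Zone 36 central meridian λ₀ = 6×36 − 183 = 33°; Δλ = -1.6959°.
Transverse Mercator on WGS84 with k₀ = 0.9996 gives E = 366008.896 m, N = 5031347.105 m.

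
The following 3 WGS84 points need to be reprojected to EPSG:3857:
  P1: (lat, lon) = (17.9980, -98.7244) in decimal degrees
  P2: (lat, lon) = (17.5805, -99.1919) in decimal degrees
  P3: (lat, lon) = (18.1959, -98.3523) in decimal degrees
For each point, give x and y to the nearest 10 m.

P1: x -10989950 m, y 2037310 m; P2: x -11041990 m, y 1988500 m; P3: x -10948530 m, y 2060490 m

Web Mercator: x = R·λ, y = R·ln tan(π/4+φ/2), R = 6378137 m.
P1 (17.9980°, -98.7244°) → (-10989949.937, 2037314.450) m.
P2 (17.5805°, -99.1919°) → (-11041991.799, 1988504.684) m.
P3 (18.1959°, -98.3523°) → (-10948527.954, 2060491.086) m.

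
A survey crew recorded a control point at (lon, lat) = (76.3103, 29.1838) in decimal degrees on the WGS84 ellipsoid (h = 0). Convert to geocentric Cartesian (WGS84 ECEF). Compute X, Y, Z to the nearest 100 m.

X 1318900 m, Y 5414600 m, Z 3091700 m

WGS84: a = 6378137 m, e² = 0.006694380; N(φ) = a/√(1−e²sin²φ) = 6383219.101 m.
X = (N+h)·cosφ·cosλ = 1318909.797 m; Y = (N+h)·cosφ·sinλ = 5414615.484 m; Z = (N(1−e²)+h)·sinφ = 3091702.987 m.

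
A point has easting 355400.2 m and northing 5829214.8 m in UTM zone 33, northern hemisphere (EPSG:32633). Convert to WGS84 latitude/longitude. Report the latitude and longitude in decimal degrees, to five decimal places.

lat 52.59370°, lon 12.86520°

Zone 33N: λ₀ = 15°, k₀ = 0.9996, false easting 500000 m.
Meridian distance M = (N − FN)/k₀ = 5831547.4 m.
Inverse transverse Mercator on WGS84 gives φ = 52.59369965°, λ = 12.86519932°.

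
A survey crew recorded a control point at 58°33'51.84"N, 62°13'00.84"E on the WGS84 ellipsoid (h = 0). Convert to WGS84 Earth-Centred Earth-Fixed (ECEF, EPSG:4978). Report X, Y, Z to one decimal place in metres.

X 1554337.3 m, Y 2950171.9 m, Z 5418787.6 m

WGS84: a = 6378137 m, e² = 0.006694380; N(φ) = a/√(1−e²sin²φ) = 6393735.910 m.
X = (N+h)·cosφ·cosλ = 1554337.281 m; Y = (N+h)·cosφ·sinλ = 2950171.898 m; Z = (N(1−e²)+h)·sinφ = 5418787.631 m.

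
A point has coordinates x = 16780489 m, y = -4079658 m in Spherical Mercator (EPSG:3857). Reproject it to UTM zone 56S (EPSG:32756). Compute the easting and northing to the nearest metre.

Web Mercator inverse (R = 6378137 m) → φ = -34.37789747°, λ = 150.74169744°.
UTM 56S forward: E = 292359.058 m, N = 6193630.916 m.

E 292359 m, N 6193631 m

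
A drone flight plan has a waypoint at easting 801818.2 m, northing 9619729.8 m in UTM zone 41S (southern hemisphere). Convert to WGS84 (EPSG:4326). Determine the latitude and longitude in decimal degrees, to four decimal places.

Zone 41S: λ₀ = 63°, k₀ = 0.9996, false easting 500000 m, false northing 10000000 m.
Meridian distance M = (N − FN)/k₀ = -380422.4 m.
Inverse transverse Mercator on WGS84 gives φ = -3.43650044°, λ = 65.71619987°.

lat -3.4365°, lon 65.7162°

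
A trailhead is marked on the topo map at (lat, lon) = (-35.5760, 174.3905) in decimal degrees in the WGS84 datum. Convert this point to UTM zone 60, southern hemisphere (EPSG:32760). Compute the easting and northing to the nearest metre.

E 263533 m, N 6059944 m

Zone 60 central meridian λ₀ = 6×60 − 183 = 177°; Δλ = -2.6095°.
Transverse Mercator on WGS84 with k₀ = 0.9996 gives E = 263532.855 m, N = 6059943.588 m.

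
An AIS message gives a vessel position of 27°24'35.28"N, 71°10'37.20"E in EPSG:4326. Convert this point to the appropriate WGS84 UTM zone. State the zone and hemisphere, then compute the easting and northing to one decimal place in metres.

Zone 42N: E 715233.1 m, N 3033708.6 m

Longitude 71.1770° lies in the 6° band [66°, 72°), giving zone 42; latitude is north of the equator, so 42N.
Zone 42 central meridian λ₀ = 6×42 − 183 = 69°; Δλ = +2.1770°.
Transverse Mercator on WGS84 with k₀ = 0.9996 gives E = 715233.054 m, N = 3033708.645 m.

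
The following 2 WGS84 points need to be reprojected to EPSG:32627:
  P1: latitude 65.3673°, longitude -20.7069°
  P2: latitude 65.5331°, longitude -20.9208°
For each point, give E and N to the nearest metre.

P1: E 513632 m, N 7249422 m; P2: E 503660 m, N 7267872 m

UTM zone 27N: λ₀ = -21°, k₀ = 0.9996.
P1 (65.3673°, -20.7069°) → (513631.506, 7249422.142) m.
P2 (65.5331°, -20.9208°) → (503660.212, 7267871.947) m.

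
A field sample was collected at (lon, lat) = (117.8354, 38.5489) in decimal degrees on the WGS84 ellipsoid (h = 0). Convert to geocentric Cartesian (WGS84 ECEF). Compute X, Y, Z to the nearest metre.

X -2332185 m, Y 4416766 m, Z 3953276 m

WGS84: a = 6378137 m, e² = 0.006694380; N(φ) = a/√(1−e²sin²φ) = 6386444.155 m.
X = (N+h)·cosφ·cosλ = -2332185.263 m; Y = (N+h)·cosφ·sinλ = 4416766.231 m; Z = (N(1−e²)+h)·sinφ = 3953276.117 m.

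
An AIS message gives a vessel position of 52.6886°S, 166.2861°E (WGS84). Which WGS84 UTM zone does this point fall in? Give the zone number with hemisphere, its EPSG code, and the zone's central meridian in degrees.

Zone 58S (EPSG:32758), central meridian 165°

UTM zone = ⌊(λ + 180)/6⌋ + 1; 166.2861° ∈ [162°, 168°) → zone 58.
Hemisphere: S (φ < 0).
Central meridian λ₀ = 6×58 − 183 = 165°.
EPSG code: 32758.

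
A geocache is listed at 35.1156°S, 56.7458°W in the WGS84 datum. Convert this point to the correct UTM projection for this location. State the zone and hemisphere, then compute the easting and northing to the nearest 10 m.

Longitude -56.7458° lies in the 6° band [-60°, -54°), giving zone 21; latitude is south of the equator, so 21S.
Zone 21 central meridian λ₀ = 6×21 − 183 = -57°; Δλ = +0.2542°.
Transverse Mercator on WGS84 with k₀ = 0.9996 gives E = 523163.527 m, N = 6114107.655 m.

Zone 21S: E 523160 m, N 6114110 m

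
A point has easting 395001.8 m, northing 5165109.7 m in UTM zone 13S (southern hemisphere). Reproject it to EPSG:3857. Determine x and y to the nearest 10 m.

Unproject from UTM 13S (λ₀ = -105°) → φ = -43.65959994°, λ = -106.30219985°.
Web Mercator (R = 6378137 m): x = -11833506.758 m, y = -5412914.720 m.

x -11833510 m, y -5412910 m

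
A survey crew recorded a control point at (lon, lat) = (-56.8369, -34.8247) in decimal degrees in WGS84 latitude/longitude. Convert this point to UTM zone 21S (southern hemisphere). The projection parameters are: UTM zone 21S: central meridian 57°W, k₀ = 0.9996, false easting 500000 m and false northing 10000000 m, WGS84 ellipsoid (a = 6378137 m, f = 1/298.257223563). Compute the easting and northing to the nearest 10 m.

E 514910 m, N 6146380 m

Zone 21 central meridian λ₀ = 6×21 − 183 = -57°; Δλ = +0.1631°.
Transverse Mercator on WGS84 with k₀ = 0.9996 gives E = 514914.823 m, N = 6146384.635 m.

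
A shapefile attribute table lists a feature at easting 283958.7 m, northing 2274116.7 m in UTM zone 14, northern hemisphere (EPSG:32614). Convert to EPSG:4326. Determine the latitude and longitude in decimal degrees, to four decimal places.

lat 20.5536°, lon -101.0723°

Zone 14N: λ₀ = -99°, k₀ = 0.9996, false easting 500000 m.
Meridian distance M = (N − FN)/k₀ = 2275026.7 m.
Inverse transverse Mercator on WGS84 gives φ = 20.55360006°, λ = -101.07230046°.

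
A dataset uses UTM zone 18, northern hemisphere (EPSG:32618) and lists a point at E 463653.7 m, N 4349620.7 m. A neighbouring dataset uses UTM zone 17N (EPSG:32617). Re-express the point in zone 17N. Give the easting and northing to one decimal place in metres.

E 981189.8 m, N 4364397.5 m

UTM 18N → geographic: φ = 39.29519958°, λ = -75.42149949°.
UTM 17N (λ₀ = -81°) forward: E = 981189.819 m, N = 4364397.521 m.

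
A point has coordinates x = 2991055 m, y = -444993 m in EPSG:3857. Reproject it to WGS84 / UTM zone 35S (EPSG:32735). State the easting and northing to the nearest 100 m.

E 485500 m, N 9558500 m

Web Mercator inverse (R = 6378137 m) → φ = -3.99420105°, λ = 26.86910422°.
UTM 35S forward: E = 485469.706 m, N = 9558512.443 m.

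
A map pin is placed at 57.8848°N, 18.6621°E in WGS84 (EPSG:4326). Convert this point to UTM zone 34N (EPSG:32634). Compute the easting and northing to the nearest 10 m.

E 361380 m, N 6418280 m

Zone 34 central meridian λ₀ = 6×34 − 183 = 21°; Δλ = -2.3379°.
Transverse Mercator on WGS84 with k₀ = 0.9996 gives E = 361381.763 m, N = 6418280.565 m.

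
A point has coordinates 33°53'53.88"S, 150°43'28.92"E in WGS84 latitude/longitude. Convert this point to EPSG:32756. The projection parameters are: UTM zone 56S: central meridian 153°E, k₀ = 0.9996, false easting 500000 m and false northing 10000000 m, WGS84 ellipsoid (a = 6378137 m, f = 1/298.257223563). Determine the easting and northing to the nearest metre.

E 289610 m, N 6246790 m

Zone 56 central meridian λ₀ = 6×56 − 183 = 153°; Δλ = -2.2753°.
Transverse Mercator on WGS84 with k₀ = 0.9996 gives E = 289609.838 m, N = 6246789.638 m.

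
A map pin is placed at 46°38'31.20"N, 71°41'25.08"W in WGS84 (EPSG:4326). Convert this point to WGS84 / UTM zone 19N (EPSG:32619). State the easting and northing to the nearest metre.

E 294110 m, N 5168898 m

Zone 19 central meridian λ₀ = 6×19 − 183 = -69°; Δλ = -2.6903°.
Transverse Mercator on WGS84 with k₀ = 0.9996 gives E = 294110.499 m, N = 5168897.879 m.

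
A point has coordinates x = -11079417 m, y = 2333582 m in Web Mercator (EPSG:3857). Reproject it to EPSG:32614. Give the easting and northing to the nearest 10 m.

Web Mercator inverse (R = 6378137 m) → φ = 20.51030030°, λ = -99.52809630°.
UTM 14N forward: E = 444937.971 m, N = 2268041.689 m.

E 444940 m, N 2268040 m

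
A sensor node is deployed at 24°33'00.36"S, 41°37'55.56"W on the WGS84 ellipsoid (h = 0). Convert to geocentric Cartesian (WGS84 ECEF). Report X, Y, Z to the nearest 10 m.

WGS84: a = 6378137 m, e² = 0.006694380; N(φ) = a/√(1−e²sin²φ) = 6381825.667 m.
X = (N+h)·cosφ·cosλ = 4338731.626 m; Y = (N+h)·cosφ·sinλ = -3856455.226 m; Z = (N(1−e²)+h)·sinφ = -2633826.190 m.

X 4338730 m, Y -3856460 m, Z -2633830 m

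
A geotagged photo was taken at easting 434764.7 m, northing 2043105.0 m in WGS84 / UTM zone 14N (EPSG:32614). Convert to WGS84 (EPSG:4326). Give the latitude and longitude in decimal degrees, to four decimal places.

lat 18.4773°, lon -99.6179°

Zone 14N: λ₀ = -99°, k₀ = 0.9996, false easting 500000 m.
Meridian distance M = (N − FN)/k₀ = 2043922.6 m.
Inverse transverse Mercator on WGS84 gives φ = 18.47730040°, λ = -99.61790008°.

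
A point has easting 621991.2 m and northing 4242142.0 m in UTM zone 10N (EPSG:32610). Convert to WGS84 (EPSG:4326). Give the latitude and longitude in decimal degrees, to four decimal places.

lat 38.3191°, lon -121.6045°

Zone 10N: λ₀ = -123°, k₀ = 0.9996, false easting 500000 m.
Meridian distance M = (N − FN)/k₀ = 4243839.5 m.
Inverse transverse Mercator on WGS84 gives φ = 38.31909968°, λ = -121.60449985°.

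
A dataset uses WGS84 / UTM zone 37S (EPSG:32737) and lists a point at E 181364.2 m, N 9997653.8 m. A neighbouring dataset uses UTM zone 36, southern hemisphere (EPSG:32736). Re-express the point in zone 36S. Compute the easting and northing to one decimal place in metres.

E 849323.2 m, N 9997653.2 m

UTM 37S → geographic: φ = -0.02120015°, λ = 36.13769965°.
UTM 36S (λ₀ = 33°) forward: E = 849323.214 m, N = 9997653.205 m.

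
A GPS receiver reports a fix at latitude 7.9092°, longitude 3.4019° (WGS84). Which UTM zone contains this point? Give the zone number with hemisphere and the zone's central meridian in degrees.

Zone 31N, central meridian 3°

UTM zone = ⌊(λ + 180)/6⌋ + 1; 3.4019° ∈ [0°, 6°) → zone 31.
Hemisphere: N (φ ≥ 0).
Central meridian λ₀ = 6×31 − 183 = 3°.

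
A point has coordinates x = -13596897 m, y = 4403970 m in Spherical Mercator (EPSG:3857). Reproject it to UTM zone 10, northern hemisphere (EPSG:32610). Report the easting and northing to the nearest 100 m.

Web Mercator inverse (R = 6378137 m) → φ = 36.74750187°, λ = -122.14300392°.
UTM 10N forward: E = 576504.354 m, N = 4067204.856 m.

E 576500 m, N 4067200 m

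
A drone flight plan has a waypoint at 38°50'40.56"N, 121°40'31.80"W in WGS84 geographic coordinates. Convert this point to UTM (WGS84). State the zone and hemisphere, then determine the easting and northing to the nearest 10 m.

Longitude -121.6755° lies in the 6° band [-126°, -120°), giving zone 10; latitude is north of the equator, so 10N.
Zone 10 central meridian λ₀ = 6×10 − 183 = -123°; Δλ = +1.3245°.
Transverse Mercator on WGS84 with k₀ = 0.9996 gives E = 614943.439 m, N = 4300365.282 m.

Zone 10N: E 614940 m, N 4300370 m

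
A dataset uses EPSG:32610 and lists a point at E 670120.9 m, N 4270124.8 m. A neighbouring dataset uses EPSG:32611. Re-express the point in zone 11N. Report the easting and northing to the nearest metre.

UTM 10N → geographic: φ = 38.56330023°, λ = -121.04739962°.
UTM 11N (λ₀ = -117°) forward: E = 147318.543 m, N = 4276089.898 m.

E 147319 m, N 4276090 m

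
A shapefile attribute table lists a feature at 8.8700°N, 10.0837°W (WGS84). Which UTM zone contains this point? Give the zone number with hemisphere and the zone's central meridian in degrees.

Zone 29N, central meridian -9°

UTM zone = ⌊(λ + 180)/6⌋ + 1; -10.0837° ∈ [-12°, -6°) → zone 29.
Hemisphere: N (φ ≥ 0).
Central meridian λ₀ = 6×29 − 183 = -9°.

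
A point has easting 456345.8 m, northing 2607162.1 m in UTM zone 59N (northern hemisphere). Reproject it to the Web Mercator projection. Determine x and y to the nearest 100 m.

x 18988000 m, y 2701600 m

Unproject from UTM 59N (λ₀ = 171°) → φ = 23.57429994°, λ = 170.57220008°.
Web Mercator (R = 6378137 m): x = 18988010.456 m, y = 2701619.839 m.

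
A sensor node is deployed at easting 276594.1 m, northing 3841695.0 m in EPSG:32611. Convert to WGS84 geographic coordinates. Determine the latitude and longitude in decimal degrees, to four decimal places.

lat 34.6929°, lon -119.4389°

Zone 11N: λ₀ = -117°, k₀ = 0.9996, false easting 500000 m.
Meridian distance M = (N − FN)/k₀ = 3843232.3 m.
Inverse transverse Mercator on WGS84 gives φ = 34.69289979°, λ = -119.43890005°.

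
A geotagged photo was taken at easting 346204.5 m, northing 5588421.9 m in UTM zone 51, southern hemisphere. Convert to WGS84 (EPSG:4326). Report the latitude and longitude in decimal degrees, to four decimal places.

lat -39.8403°, lon 121.2025°

Zone 51S: λ₀ = 123°, k₀ = 0.9996, false easting 500000 m, false northing 10000000 m.
Meridian distance M = (N − FN)/k₀ = -4413343.4 m.
Inverse transverse Mercator on WGS84 gives φ = -39.84029959°, λ = 121.20249973°.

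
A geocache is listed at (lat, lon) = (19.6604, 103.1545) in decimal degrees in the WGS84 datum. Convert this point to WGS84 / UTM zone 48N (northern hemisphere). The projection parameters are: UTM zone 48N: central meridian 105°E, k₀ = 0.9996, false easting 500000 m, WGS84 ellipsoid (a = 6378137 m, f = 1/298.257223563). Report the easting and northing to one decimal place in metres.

E 306514.4 m, N 2174950.5 m

Zone 48 central meridian λ₀ = 6×48 − 183 = 105°; Δλ = -1.8455°.
Transverse Mercator on WGS84 with k₀ = 0.9996 gives E = 306514.373 m, N = 2174950.532 m.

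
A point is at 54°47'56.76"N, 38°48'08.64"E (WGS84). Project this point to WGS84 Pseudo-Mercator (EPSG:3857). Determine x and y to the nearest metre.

x 4319463 m, y 7322973 m

Web Mercator is spherical with R = a = 6378137 m.
x = R·λ = 6378137 × 0.677229638 = 4319463.410 m.
y = R·ln tan(π/4 + φ/2) = 6378137 × 1.148136633 = 7322972.740 m.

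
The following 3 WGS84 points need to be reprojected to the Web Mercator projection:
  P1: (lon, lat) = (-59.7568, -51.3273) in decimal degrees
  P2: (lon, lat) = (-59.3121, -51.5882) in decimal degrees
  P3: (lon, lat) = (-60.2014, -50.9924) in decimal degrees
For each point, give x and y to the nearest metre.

Web Mercator: x = R·λ, y = R·ln tan(π/4+φ/2), R = 6378137 m.
P1 (-51.3273°, -59.7568°) → (-6652096.547, -6679394.793) m.
P2 (-51.5882°, -59.3121°) → (-6602592.770, -6726006.496) m.
P3 (-50.9924°, -60.2014°) → (-6701589.193, -6619949.481) m.

P1: x -6652097 m, y -6679395 m; P2: x -6602593 m, y -6726006 m; P3: x -6701589 m, y -6619949 m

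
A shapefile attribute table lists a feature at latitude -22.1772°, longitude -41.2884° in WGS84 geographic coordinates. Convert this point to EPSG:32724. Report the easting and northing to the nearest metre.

E 264039 m, N 7545780 m

Zone 24 central meridian λ₀ = 6×24 − 183 = -39°; Δλ = -2.2884°.
Transverse Mercator on WGS84 with k₀ = 0.9996 gives E = 264038.833 m, N = 7545779.915 m.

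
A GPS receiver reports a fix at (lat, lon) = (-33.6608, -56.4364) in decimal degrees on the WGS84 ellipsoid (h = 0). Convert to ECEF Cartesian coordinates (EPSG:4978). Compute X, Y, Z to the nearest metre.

WGS84: a = 6378137 m, e² = 0.006694380; N(φ) = a/√(1−e²sin²φ) = 6384705.943 m.
X = (N+h)·cosφ·cosλ = 2938023.434 m; Y = (N+h)·cosφ·sinλ = -4428181.530 m; Z = (N(1−e²)+h)·sinφ = -3515192.896 m.

X 2938023 m, Y -4428182 m, Z -3515193 m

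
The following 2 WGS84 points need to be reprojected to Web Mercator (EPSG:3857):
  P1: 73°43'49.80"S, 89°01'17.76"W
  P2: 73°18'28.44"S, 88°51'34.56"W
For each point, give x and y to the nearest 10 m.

Web Mercator: x = R·λ, y = R·ln tan(π/4+φ/2), R = 6378137 m.
P1 (-73.7305°, -89.0216°) → (-9909839.182, -12407587.022) m.
P2 (-73.3079°, -88.8596°) → (-9891805.424, -12241752.862) m.

P1: x -9909840 m, y -12407590 m; P2: x -9891810 m, y -12241750 m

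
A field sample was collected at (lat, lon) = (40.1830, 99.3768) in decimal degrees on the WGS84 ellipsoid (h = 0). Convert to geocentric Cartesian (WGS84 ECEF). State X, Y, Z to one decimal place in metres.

WGS84: a = 6378137 m, e² = 0.006694380; N(φ) = a/√(1−e²sin²φ) = 6387043.635 m.
X = (N+h)·cosφ·cosλ = -795019.510 m; Y = (N+h)·cosφ·sinλ = 4814421.080 m; Z = (N(1−e²)+h)·sinφ = 4093530.4496 m.

X -795019.5 m, Y 4814421.1 m, Z 4093530.4 m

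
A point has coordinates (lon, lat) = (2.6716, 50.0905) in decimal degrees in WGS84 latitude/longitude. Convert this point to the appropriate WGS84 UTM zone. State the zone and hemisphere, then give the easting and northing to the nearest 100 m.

Zone 31N: E 476500 m, N 5548700 m

Longitude 2.6716° lies in the 6° band [0°, 6°), giving zone 31; latitude is north of the equator, so 31N.
Zone 31 central meridian λ₀ = 6×31 − 183 = 3°; Δλ = -0.3284°.
Transverse Mercator on WGS84 with k₀ = 0.9996 gives E = 476508.765 m, N = 5548744.626 m.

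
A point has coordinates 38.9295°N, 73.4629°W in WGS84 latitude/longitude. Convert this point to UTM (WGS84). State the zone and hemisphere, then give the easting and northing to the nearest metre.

Zone 18N: E 633236 m, N 4310076 m

Longitude -73.4629° lies in the 6° band [-78°, -72°), giving zone 18; latitude is north of the equator, so 18N.
Zone 18 central meridian λ₀ = 6×18 − 183 = -75°; Δλ = +1.5371°.
Transverse Mercator on WGS84 with k₀ = 0.9996 gives E = 633235.566 m, N = 4310076.322 m.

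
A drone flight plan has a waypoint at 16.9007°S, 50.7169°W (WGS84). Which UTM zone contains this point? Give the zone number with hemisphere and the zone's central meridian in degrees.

Zone 22S, central meridian -51°

UTM zone = ⌊(λ + 180)/6⌋ + 1; -50.7169° ∈ [-54°, -48°) → zone 22.
Hemisphere: S (φ < 0).
Central meridian λ₀ = 6×22 − 183 = -51°.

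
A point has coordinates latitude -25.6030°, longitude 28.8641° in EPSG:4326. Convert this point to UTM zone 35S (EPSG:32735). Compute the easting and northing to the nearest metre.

Zone 35 central meridian λ₀ = 6×35 − 183 = 27°; Δλ = +1.8641°.
Transverse Mercator on WGS84 with k₀ = 0.9996 gives E = 687198.185 m, N = 7166963.952 m.

E 687198 m, N 7166964 m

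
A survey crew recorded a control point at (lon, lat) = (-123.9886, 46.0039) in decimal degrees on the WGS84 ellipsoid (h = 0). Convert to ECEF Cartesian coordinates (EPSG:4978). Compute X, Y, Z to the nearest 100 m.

X -2481000 m, Y -3679800 m, Z 4565500 m

WGS84: a = 6378137 m, e² = 0.006694380; N(φ) = a/√(1−e²sin²φ) = 6389214.193 m.
X = (N+h)·cosφ·cosλ = -2480970.624 m; Y = (N+h)·cosφ·sinλ = -3679769.307 m; Z = (N(1−e²)+h)·sinφ = 4565548.658 m.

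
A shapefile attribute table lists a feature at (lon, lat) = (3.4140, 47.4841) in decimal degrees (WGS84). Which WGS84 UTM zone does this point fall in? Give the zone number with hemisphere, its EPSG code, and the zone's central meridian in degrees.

UTM zone = ⌊(λ + 180)/6⌋ + 1; 3.4140° ∈ [0°, 6°) → zone 31.
Hemisphere: N (φ ≥ 0).
Central meridian λ₀ = 6×31 − 183 = 3°.
EPSG code: 32631.

Zone 31N (EPSG:32631), central meridian 3°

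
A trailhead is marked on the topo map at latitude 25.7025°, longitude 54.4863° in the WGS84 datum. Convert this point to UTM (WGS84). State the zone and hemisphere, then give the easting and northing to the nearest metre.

Longitude 54.4863° lies in the 6° band [54°, 60°), giving zone 40; latitude is north of the equator, so 40N.
Zone 40 central meridian λ₀ = 6×40 − 183 = 57°; Δλ = -2.5137°.
Transverse Mercator on WGS84 with k₀ = 0.9996 gives E = 247753.689 m, N = 2845139.084 m.

Zone 40N: E 247754 m, N 2845139 m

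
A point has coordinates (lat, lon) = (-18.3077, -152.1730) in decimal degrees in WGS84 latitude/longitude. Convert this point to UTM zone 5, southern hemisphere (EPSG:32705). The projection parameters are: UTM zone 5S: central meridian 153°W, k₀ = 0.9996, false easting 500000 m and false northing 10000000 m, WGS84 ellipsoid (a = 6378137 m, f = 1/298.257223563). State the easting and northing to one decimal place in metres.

E 587397.7 m, N 7975573.0 m

Zone 5 central meridian λ₀ = 6×5 − 183 = -153°; Δλ = +0.8270°.
Transverse Mercator on WGS84 with k₀ = 0.9996 gives E = 587397.742 m, N = 7975573.043 m.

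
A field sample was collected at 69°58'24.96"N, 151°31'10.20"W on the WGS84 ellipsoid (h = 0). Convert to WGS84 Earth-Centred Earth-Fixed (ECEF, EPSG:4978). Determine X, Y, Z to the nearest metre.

X -1925576 m, Y -1044654 m, Z 5970032 m

WGS84: a = 6378137 m, e² = 0.006694380; N(φ) = a/√(1−e²sin²φ) = 6397066.105 m.
X = (N+h)·cosφ·cosλ = -1925575.930 m; Y = (N+h)·cosφ·sinλ = -1044654.037 m; Z = (N(1−e²)+h)·sinφ = 5970032.041 m.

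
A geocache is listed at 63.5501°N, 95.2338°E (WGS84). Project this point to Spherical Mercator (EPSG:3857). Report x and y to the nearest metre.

Web Mercator is spherical with R = a = 6378137 m.
x = R·λ = 6378137 × 1.662143369 = 10601378.122 m.
y = R·ln tan(π/4 + φ/2) = 6378137 × 1.448138510 = 9236425.814 m.

x 10601378 m, y 9236426 m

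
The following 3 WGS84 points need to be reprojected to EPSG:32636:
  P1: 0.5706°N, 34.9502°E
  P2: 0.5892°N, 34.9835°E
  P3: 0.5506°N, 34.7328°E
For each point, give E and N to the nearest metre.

P1: E 717040 m, N 63105 m; P2: E 720747 m, N 65164 m; P3: E 692838 m, N 60886 m

UTM zone 36N: λ₀ = 33°, k₀ = 0.9996.
P1 (0.5706°, 34.9502°) → (717039.930, 63105.261) m.
P2 (0.5892°, 34.9835°) → (720746.682, 65163.630) m.
P3 (0.5506°, 34.7328°) → (692838.004, 60885.890) m.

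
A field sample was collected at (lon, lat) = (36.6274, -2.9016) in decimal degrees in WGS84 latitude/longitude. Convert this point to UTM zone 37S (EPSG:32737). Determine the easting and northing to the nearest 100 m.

Zone 37 central meridian λ₀ = 6×37 − 183 = 39°; Δλ = -2.3726°.
Transverse Mercator on WGS84 with k₀ = 0.9996 gives E = 236249.730 m, N = 9679006.711 m.

E 236200 m, N 9679000 m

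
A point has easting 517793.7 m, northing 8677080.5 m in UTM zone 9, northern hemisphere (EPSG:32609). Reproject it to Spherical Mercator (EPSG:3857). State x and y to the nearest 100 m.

x -14273700 m, y 14458500 m

Unproject from UTM 9N (λ₀ = -129°) → φ = 78.16660018°, λ = -128.22269944°.
Web Mercator (R = 6378137 m): x = -14273685.610 m, y = 14458500.750 m.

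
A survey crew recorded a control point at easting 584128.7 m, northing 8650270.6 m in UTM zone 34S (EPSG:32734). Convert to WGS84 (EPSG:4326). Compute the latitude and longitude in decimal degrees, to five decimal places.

lat -12.20850°, lon 21.77340°

Zone 34S: λ₀ = 21°, k₀ = 0.9996, false easting 500000 m, false northing 10000000 m.
Meridian distance M = (N − FN)/k₀ = -1350269.5 m.
Inverse transverse Mercator on WGS84 gives φ = -12.20849993°, λ = 21.77339997°.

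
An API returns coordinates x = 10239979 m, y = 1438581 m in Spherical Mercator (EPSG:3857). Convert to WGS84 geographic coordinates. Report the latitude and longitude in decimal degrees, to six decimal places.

lat 12.814796°, lon 91.987296°

R = 6378137 m. λ = x/R = 91.98729645°.
φ = 2·arctan(exp(y/R)) − 90° = 2·arctan(1.25301) − 90° = 12.81479596°.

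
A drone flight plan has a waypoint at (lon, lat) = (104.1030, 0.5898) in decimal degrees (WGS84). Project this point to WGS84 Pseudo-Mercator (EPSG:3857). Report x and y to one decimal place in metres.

Web Mercator is spherical with R = a = 6378137 m.
x = R·λ = 6378137 × 1.816940111 = 11588692.9501 m.
y = R·ln tan(π/4 + φ/2) = 6378137 × 0.010294134 = 65657.395 m.

x 11588693.0 m, y 65657.4 m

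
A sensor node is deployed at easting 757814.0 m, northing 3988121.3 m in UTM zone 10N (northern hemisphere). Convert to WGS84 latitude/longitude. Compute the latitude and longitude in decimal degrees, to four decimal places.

lat 36.0035°, lon -120.1397°

Zone 10N: λ₀ = -123°, k₀ = 0.9996, false easting 500000 m.
Meridian distance M = (N − FN)/k₀ = 3989717.2 m.
Inverse transverse Mercator on WGS84 gives φ = 36.00349956°, λ = -120.13970008°.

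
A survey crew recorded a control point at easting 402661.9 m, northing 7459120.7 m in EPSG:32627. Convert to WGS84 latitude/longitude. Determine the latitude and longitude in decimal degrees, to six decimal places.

lat 67.233000°, lon -23.254399°

Zone 27N: λ₀ = -21°, k₀ = 0.9996, false easting 500000 m.
Meridian distance M = (N − FN)/k₀ = 7462105.5 m.
Inverse transverse Mercator on WGS84 gives φ = 67.23299968°, λ = -23.25439885°.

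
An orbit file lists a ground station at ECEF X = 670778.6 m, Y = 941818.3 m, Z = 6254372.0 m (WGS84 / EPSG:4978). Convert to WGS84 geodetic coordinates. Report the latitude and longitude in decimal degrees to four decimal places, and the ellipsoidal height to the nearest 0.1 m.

lat 79.5943°, lon 54.5409°, h 2900.9 m

λ = atan2(Y, X) = 54.54090049°; p = √(X²+Y²) = 1156272.3 m.
Bowring's method on WGS84 (a = 6378137 m, b = 6356752.314 m) gives φ = 79.59429965°, h = 2900.872 m.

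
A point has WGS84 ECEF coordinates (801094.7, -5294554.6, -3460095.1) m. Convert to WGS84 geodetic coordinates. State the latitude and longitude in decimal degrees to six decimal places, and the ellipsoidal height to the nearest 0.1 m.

lat -33.044700°, lon -81.396100°, h 3630.8 m

λ = atan2(Y, X) = -81.39610037°; p = √(X²+Y²) = 5354816.6 m.
Bowring's method on WGS84 (a = 6378137 m, b = 6356752.314 m) gives φ = -33.04470007°, h = 3630.783 m.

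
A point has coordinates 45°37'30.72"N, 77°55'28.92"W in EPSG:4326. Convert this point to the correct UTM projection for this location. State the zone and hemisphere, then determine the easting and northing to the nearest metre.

Longitude -77.9247° lies in the 6° band [-78°, -72°), giving zone 18; latitude is north of the equator, so 18N.
Zone 18 central meridian λ₀ = 6×18 − 183 = -75°; Δλ = -2.9247°.
Transverse Mercator on WGS84 with k₀ = 0.9996 gives E = 272011.553 m, N = 5056567.052 m.

Zone 18N: E 272012 m, N 5056567 m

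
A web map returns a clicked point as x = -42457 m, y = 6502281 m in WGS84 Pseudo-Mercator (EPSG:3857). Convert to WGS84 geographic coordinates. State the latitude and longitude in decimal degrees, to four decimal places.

lat 50.3223°, lon -0.3814°

R = 6378137 m. λ = x/R = -0.38139772°.
φ = 2·arctan(exp(y/R)) − 90° = 2·arctan(2.77171) − 90° = 50.32230141°.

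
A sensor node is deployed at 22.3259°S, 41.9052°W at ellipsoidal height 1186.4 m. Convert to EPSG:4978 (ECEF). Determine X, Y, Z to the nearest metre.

WGS84: a = 6378137 m, e² = 0.006694380; N(φ) = a/√(1−e²sin²φ) = 6381219.968 m.
X = (N+h)·cosφ·cosλ = 4394034.452 m; Y = (N+h)·cosφ·sinλ = -3943261.527 m; Z = (N(1−e²)+h)·sinφ = -2408284.897 m.

X 4394034 m, Y -3943262 m, Z -2408285 m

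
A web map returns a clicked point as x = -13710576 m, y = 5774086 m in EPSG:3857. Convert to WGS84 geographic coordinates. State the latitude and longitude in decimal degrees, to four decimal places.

R = 6378137 m. λ = x/R = -123.16419975°.
φ = 2·arctan(exp(y/R)) − 90° = 2·arctan(2.47266) − 90° = 45.96090231°.

lat 45.9609°, lon -123.1642°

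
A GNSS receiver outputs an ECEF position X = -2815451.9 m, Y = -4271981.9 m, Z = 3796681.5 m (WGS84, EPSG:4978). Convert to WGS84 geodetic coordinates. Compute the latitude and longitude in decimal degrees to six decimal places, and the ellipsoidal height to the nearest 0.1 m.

lat 36.762501°, lon -123.386900°, h 619.0 m

λ = atan2(Y, X) = -123.38690031°; p = √(X²+Y²) = 5116307.1 m.
Bowring's method on WGS84 (a = 6378137 m, b = 6356752.314 m) gives φ = 36.76250055°, h = 619.001 m.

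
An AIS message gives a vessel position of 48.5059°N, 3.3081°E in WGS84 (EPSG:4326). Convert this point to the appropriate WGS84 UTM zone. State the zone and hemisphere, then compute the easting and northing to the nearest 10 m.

Longitude 3.3081° lies in the 6° band [0°, 6°), giving zone 31; latitude is north of the equator, so 31N.
Zone 31 central meridian λ₀ = 6×31 − 183 = 3°; Δλ = +0.3081°.
Transverse Mercator on WGS84 with k₀ = 0.9996 gives E = 522757.262 m, N = 5372577.226 m.

Zone 31N: E 522760 m, N 5372580 m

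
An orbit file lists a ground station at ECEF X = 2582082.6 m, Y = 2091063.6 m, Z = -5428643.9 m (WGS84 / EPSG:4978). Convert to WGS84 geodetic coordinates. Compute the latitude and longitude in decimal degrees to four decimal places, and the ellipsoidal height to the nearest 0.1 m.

lat -58.7023°, lon 39.0018°, h 2177.9 m

λ = atan2(Y, X) = 39.00180030°; p = √(X²+Y²) = 3322604.0 m.
Bowring's method on WGS84 (a = 6378137 m, b = 6356752.314 m) gives φ = -58.70229943°, h = 2177.891 m.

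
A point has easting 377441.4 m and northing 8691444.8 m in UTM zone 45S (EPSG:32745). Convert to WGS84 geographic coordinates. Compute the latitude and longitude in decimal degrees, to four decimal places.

Zone 45S: λ₀ = 87°, k₀ = 0.9996, false easting 500000 m, false northing 10000000 m.
Meridian distance M = (N − FN)/k₀ = -1309078.8 m.
Inverse transverse Mercator on WGS84 gives φ = -11.83500015°, λ = 85.87490009°.

lat -11.8350°, lon 85.8749°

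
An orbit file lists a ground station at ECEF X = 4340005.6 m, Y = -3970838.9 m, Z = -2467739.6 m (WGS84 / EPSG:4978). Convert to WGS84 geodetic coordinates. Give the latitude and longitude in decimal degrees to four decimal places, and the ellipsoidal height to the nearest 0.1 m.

λ = atan2(Y, X) = -42.45660039°; p = √(X²+Y²) = 5882449.3 m.
Bowring's method on WGS84 (a = 6378137 m, b = 6356752.314 m) gives φ = -22.89600013°, h = 4179.479 m.

lat -22.8960°, lon -42.4566°, h 4179.5 m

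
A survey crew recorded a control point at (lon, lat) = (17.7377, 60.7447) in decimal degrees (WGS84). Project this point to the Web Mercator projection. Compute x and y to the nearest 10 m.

Web Mercator is spherical with R = a = 6378137 m.
x = R·λ = 6378137 × 0.309581267 = 1974551.732 m.
y = R·ln tan(π/4 + φ/2) = 6378137 × 1.343250653 = 8567436.692 m.

x 1974550 m, y 8567440 m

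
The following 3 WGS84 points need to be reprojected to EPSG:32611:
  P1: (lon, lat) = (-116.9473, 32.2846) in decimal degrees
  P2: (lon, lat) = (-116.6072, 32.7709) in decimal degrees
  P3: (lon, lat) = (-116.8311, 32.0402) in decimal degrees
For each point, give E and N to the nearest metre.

P1: E 504962 m, N 3571983 m; P2: E 536788 m, N 3625958 m; P3: E 515947 m, N 3544904 m

UTM zone 11N: λ₀ = -117°, k₀ = 0.9996.
P1 (32.2846°, -116.9473°) → (504962.360, 3571983.384) m.
P2 (32.7709°, -116.6072°) → (536788.398, 3625957.621) m.
P3 (32.0402°, -116.8311°) → (515946.553, 3544904.043) m.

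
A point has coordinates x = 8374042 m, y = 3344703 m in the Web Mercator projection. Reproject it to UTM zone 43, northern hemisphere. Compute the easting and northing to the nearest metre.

E 521995 m, N 3181040 m

Web Mercator inverse (R = 6378137 m) → φ = 28.75660005°, λ = 75.22529918°.
UTM 43N forward: E = 521995.366 m, N = 3181040.280 m.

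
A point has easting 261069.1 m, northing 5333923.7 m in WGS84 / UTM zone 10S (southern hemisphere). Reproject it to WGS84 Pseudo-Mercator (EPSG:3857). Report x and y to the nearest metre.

x -14014000 m, y -5177531 m

Unproject from UTM 10S (λ₀ = -123°) → φ = -42.11040003°, λ = -125.88990027°.
Web Mercator (R = 6378137 m): x = -14013999.594 m, y = -5177531.206 m.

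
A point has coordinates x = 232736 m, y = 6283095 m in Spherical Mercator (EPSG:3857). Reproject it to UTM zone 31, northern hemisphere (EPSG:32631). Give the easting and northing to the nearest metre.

Web Mercator inverse (R = 6378137 m) → φ = 49.04850094°, λ = 2.09070306°.
UTM 31N forward: E = 433556.717 m, N = 5433245.641 m.

E 433557 m, N 5433246 m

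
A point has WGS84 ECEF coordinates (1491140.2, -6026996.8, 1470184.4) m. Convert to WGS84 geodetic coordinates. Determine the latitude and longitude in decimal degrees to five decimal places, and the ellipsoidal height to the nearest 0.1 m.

lat 13.40840°, lon -76.10350°, h 3413.8 m

λ = atan2(Y, X) = -76.10350005°; p = √(X²+Y²) = 6208718.8 m.
Bowring's method on WGS84 (a = 6378137 m, b = 6356752.314 m) gives φ = 13.40839968°, h = 3413.821 m.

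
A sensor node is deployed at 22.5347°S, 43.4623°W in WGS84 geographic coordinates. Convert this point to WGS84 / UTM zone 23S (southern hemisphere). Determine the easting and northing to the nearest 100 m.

E 658100 m, N 7507200 m

Zone 23 central meridian λ₀ = 6×23 − 183 = -45°; Δλ = +1.5377°.
Transverse Mercator on WGS84 with k₀ = 0.9996 gives E = 658134.296 m, N = 7507173.933 m.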